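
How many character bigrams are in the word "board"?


Word: "board" (length 5)
Number of 2-grams = length - 2 + 1 = 5 - 2 + 1
= 4


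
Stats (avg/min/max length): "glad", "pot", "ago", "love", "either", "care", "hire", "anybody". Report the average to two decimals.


Lengths: "glad"=4, "pot"=3, "ago"=3, "love"=4, "either"=6, "care"=4, "hire"=4, "anybody"=7
Sum = 35, Count = 8
Average = 35/8 = 4.38
= avg=4.38, min=3, max=7


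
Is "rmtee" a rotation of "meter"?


Word: "meter", Candidate: "rmtee"
Method: check if candidate is substring of word+word
"metermeter" contains "rmtee"? No
Is rotation = No


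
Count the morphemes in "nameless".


Word: "nameless"
Morphemes: name / -less
Each morpheme carries meaning
= 2 morphemes


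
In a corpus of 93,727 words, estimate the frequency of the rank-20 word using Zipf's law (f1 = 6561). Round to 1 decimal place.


Zipf's law: f(r) = f(1) / r
f(1) = 6561
f(20) = 6561 / 20
= 328.1 occurrences


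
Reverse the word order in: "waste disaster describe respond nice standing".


Original: "waste disaster describe respond nice standing"
Words (1..n): waste | disaster | describe | respond | nice | standing
Reversed (n..1): standing | nice | respond | describe | disaster | waste
Result = "standing nice respond describe disaster waste"


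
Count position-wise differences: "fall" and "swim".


Comparing character by character (same length = 4):
  Pos 0: 'f' vs 's' !=
  Pos 1: 'a' vs 'w' !=
  Pos 2: 'l' vs 'i' !=
  Pos 3: 'l' vs 'm' !=
Hamming distance = 4


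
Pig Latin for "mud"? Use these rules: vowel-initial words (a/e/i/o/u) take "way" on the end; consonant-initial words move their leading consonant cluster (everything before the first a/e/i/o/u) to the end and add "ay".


Word: "mud"
Starts with consonant(s) → move to end, add 'ay'
Consonant cluster: "m"
Pig Latin = "udmay"


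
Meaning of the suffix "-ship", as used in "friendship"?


Suffix: -ship
Example: friendship (friend + -ship)
Meaning = state / position


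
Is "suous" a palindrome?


Word: "suous"
Reversed: "suous"
Forward == Backward? suous == suous
Palindrome = Yes


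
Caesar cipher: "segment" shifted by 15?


Word: "segment"
Shift: 15
Each letter → (letter + shift) mod 26:
  's' (18) + 15 = 7 → 'h'
  'e' (4) + 15 = 19 → 't'
  'g' (6) + 15 = 21 → 'v'
  'm' (12) + 15 = 1 → 'b'
  'e' (4) + 15 = 19 → 't'
  'n' (13) + 15 = 2 → 'c'
  't' (19) + 15 = 8 → 'i'
Result = "htvbtci"


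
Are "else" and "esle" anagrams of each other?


Word 1: "else" → sorted: eels
Word 2: "esle" → sorted: eels
Same letters? eels == eels
Anagram = Yes


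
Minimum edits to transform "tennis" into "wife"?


Word 1: "tennis" (length 6)
Word 2: "wife" (length 4)
One optimal edit sequence (insert/delete/substitute each cost 1):
  1. delete 't'  (+1)
  2. delete 'e'  (+1)
  3. substitute 'n' -> 'w'  (+1)
  4. substitute 'n' -> 'i'  (+1)
  5. substitute 'i' -> 'f'  (+1)
  6. substitute 's' -> 'e'  (+1)
Total edit operations: 6
Edit distance = 6


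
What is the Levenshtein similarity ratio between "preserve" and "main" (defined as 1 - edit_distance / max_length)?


Word 1: "preserve" (length 8)
Word 2: "main" (length 4)
One optimal edit sequence:
  1. delete 'p'  (+1)
  2. delete 'r'  (+1)
  3. delete 'e'  (+1)
  4. delete 's'  (+1)
  5. substitute 'e' -> 'm'  (+1)
  6. substitute 'r' -> 'a'  (+1)
  7. substitute 'v' -> 'i'  (+1)
  8. substitute 'e' -> 'n'  (+1)
Edit distance = 8
Max length = max(8, 4) = 8
Similarity = 1 - 8/8
= 0.0000


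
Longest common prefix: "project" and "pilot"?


Word 1: "project"
Word 2: "pilot"
Comparing from start:
  Pos 0: 'p' == 'p'
  Pos 1: 'r' != 'i' (stop)
LCP = "p" (length 1)


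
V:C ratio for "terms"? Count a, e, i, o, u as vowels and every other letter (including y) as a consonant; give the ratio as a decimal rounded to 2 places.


Word: "terms"
Vowels (a,e,i,o,u): 1
Consonants: 4
Ratio = 1/4
= 0.25


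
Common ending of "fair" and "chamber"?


Word 1: "fair"
Word 2: "chamber"
Comparing from end:
  Pos -1: 'r' == 'r'
  Pos -2: 'i' != 'e' (stop)
LCS = "r" (length 1)


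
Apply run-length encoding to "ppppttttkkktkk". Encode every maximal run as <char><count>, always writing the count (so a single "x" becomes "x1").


String: "ppppttttkkktkk"
Scanning for consecutive runs:
  'p' x 4
  't' x 4
  'k' x 3
  't' x 1
  'k' x 2
RLE = "p4t4k3t1k2"


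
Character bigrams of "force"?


Word: "force" (length 5)
Number of bigrams = 5 - 2 + 1 = 4
  Position 0: "fo"
  Position 1: "or"
  Position 2: "rc"
  Position 3: "ce"
Bigrams = "fo", "or", "rc", "ce"


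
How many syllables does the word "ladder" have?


Word: "ladder"
Syllable breakdown: lad-der
Counting: 2 parts
= 2 syllables


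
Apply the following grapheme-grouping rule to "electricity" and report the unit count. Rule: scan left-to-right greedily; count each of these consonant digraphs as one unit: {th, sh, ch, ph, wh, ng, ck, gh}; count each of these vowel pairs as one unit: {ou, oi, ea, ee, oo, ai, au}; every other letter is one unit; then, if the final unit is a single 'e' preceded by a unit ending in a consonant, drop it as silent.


Word: "electricity" (11 letters)
Left-to-right scan:
  1. 'e' (letter)
  2. 'l' (letter)
  3. 'e' (letter)
  4. 'c' (letter)
  5. 't' (letter)
  6. 'r' (letter)
  7. 'i' (letter)
  8. 'c' (letter)
  9. 'i' (letter)
  10. 't' (letter)
  11. 'y' (letter)
Units from scan: 11
Sound units = 11 units


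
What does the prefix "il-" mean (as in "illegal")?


Prefix: il-
As in: illegal -> il- + legal
Meaning = not


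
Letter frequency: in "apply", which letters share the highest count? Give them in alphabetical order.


Word: "apply"
Letter counts:
  'a': 1
  'l': 1
  'p': 2
  'y': 1
Maximum count = 2
Most frequent = 'p' (2 times each)


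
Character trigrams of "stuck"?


Word: "stuck" (length 5)
Number of trigrams = 5 - 3 + 1 = 3
  Position 0: "stu"
  Position 1: "tuc"
  Position 2: "uck"
Trigrams = "stu", "tuc", "uck"


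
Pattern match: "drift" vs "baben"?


Pattern of "drift": [0, 1, 2, 3, 4]
Pattern of "baben": [0, 1, 0, 2, 3]
Patterns do not match
Same pattern = No


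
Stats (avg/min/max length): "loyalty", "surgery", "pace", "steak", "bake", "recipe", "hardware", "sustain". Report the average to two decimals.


Lengths: "loyalty"=7, "surgery"=7, "pace"=4, "steak"=5, "bake"=4, "recipe"=6, "hardware"=8, "sustain"=7
Sum = 48, Count = 8
Average = 48/8 = 6.00
= avg=6.00, min=4, max=8


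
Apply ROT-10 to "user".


Word: "user"
Shift: 10
Each letter → (letter + shift) mod 26:
  'u' (20) + 10 = 4 → 'e'
  's' (18) + 10 = 2 → 'c'
  'e' (4) + 10 = 14 → 'o'
  'r' (17) + 10 = 1 → 'b'
Result = "ecob"


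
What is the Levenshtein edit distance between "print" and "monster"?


Word 1: "print" (length 5)
Word 2: "monster" (length 7)
One optimal edit sequence (insert/delete/substitute each cost 1):
  1. substitute 'p' -> 'm'  (+1)
  2. substitute 'r' -> 'o'  (+1)
  3. substitute 'i' -> 'n'  (+1)
  4. substitute 'n' -> 's'  (+1)
  5. keep 't'
  6. insert 'e'  (+1)
  7. insert 'r'  (+1)
Total edit operations: 6
Edit distance = 6


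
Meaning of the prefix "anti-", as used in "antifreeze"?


Prefix: anti-
Example: antifreeze = anti- + freeze
Meaning = against


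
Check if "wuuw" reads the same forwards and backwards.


Word: "wuuw"
Reversed: "wuuw"
Forward == Backward? wuuw == wuuw
Palindrome = Yes


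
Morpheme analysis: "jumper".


Word: "jumper"
Morphemes: jump / -er
Each morpheme carries meaning
= 2 morphemes


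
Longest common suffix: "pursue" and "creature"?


Word 1: "pursue"
Word 2: "creature"
Comparing from end:
  Pos -1: 'e' == 'e'
  Pos -2: 'u' != 'r' (stop)
LCS = "e" (length 1)


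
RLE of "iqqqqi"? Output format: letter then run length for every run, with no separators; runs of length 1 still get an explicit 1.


String: "iqqqqi"
Scanning for consecutive runs:
  'i' x 1
  'q' x 4
  'i' x 1
RLE = "i1q4i1"


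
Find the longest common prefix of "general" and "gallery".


Word 1: "general"
Word 2: "gallery"
Comparing from start:
  Pos 0: 'g' == 'g'
  Pos 1: 'e' != 'a' (stop)
LCP = "g" (length 1)


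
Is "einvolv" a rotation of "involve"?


Word: "involve", Candidate: "einvolv"
Method: check if candidate is substring of word+word
"involveinvolve" contains "einvolv"? Yes
Is rotation = Yes


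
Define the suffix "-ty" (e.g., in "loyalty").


Suffix: -ty
Example: loyalty (loyal + -ty)
Meaning = quality of


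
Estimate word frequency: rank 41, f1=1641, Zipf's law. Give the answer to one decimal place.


Zipf's law: f(r) = f(1) / r
f(1) = 1641
f(41) = 1641 / 41
= 40.0 occurrences


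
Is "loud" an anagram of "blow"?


Word 1: "blow" → sorted: blow
Word 2: "loud" → sorted: dlou
Same letters? blow != dlou
Anagram = No


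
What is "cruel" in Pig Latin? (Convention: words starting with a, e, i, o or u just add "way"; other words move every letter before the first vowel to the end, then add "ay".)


Word: "cruel"
Starts with consonant(s) → move to end, add 'ay'
Consonant cluster: "cr"
Pig Latin = "uelcray"


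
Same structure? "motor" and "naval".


Pattern of "motor": [0, 1, 2, 1, 3]
Pattern of "naval": [0, 1, 2, 1, 3]
Patterns match
Same pattern = Yes


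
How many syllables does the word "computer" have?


Word: "computer"
Syllable breakdown: com-pu-ter
Counting: 3 parts
= 3 syllables


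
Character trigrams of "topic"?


Word: "topic" (length 5)
Number of trigrams = 5 - 3 + 1 = 3
  Position 0: "top"
  Position 1: "opi"
  Position 2: "pic"
Trigrams = "top", "opi", "pic"


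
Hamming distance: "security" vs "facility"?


Comparing character by character (same length = 8):
  Pos 0: 's' vs 'f' !=
  Pos 1: 'e' vs 'a' !=
  Pos 2: 'c' vs 'c' =
  Pos 3: 'u' vs 'i' !=
  Pos 4: 'r' vs 'l' !=
  Pos 5: 'i' vs 'i' =
  Pos 6: 't' vs 't' =
  Pos 7: 'y' vs 'y' =
Hamming distance = 4


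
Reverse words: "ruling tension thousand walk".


Original: "ruling tension thousand walk"
Words (1..n): ruling | tension | thousand | walk
Reversed (n..1): walk | thousand | tension | ruling
Result = "walk thousand tension ruling"


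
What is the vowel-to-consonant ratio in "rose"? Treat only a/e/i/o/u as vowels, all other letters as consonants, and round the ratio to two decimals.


Word: "rose"
Vowels (a,e,i,o,u): 2
Consonants: 2
Ratio = 2/2
= 1.00


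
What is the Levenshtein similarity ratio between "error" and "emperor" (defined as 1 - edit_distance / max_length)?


Word 1: "error" (length 5)
Word 2: "emperor" (length 7)
One optimal edit sequence:
  1. keep 'e'
  2. insert 'm'  (+1)
  3. insert 'p'  (+1)
  4. substitute 'r' -> 'e'  (+1)
  5. keep 'r'
  6. keep 'o'
  7. keep 'r'
Edit distance = 3
Max length = max(5, 7) = 7
Similarity = 1 - 3/7
= 0.5714


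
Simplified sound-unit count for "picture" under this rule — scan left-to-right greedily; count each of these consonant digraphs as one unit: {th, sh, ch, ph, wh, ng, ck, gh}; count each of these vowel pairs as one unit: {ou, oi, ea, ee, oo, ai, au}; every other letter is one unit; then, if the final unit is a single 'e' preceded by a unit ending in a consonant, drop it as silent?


Word: "picture" (7 letters)
Left-to-right scan:
  (1) 'p' (letter)
  (2) 'i' (letter)
  (3) 'c' (letter)
  (4) 't' (letter)
  (5) 'u' (letter)
  (6) 'r' (letter)
  (7) 'e' (letter)
Units from scan: 7
Final unit is 'e' after a consonant -> drop as silent (-1)
Sound units = 6 units


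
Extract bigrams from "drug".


Word: "drug" (length 4)
Number of bigrams = 4 - 2 + 1 = 3
  Position 0: "dr"
  Position 1: "ru"
  Position 2: "ug"
Bigrams = "dr", "ru", "ug"


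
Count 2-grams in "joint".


Word: "joint" (length 5)
Number of 2-grams = length - 2 + 1 = 5 - 2 + 1
= 4


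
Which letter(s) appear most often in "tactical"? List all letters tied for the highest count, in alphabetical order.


Word: "tactical"
Letter counts:
  'a': 2
  'c': 2
  'i': 1
  'l': 1
  't': 2
Maximum count = 2
Most frequent = 'a', 'c', 't' (2 times each)


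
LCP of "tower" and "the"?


Word 1: "tower"
Word 2: "the"
Comparing from start:
  Pos 0: 't' == 't'
  Pos 1: 'o' != 'h' (stop)
LCP = "t" (length 1)


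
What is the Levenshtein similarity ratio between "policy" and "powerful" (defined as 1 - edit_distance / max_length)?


Word 1: "policy" (length 6)
Word 2: "powerful" (length 8)
One optimal edit sequence:
  1. keep 'p'
  2. keep 'o'
  3. insert 'w'  (+1)
  4. insert 'e'  (+1)
  5. substitute 'l' -> 'r'  (+1)
  6. substitute 'i' -> 'f'  (+1)
  7. substitute 'c' -> 'u'  (+1)
  8. substitute 'y' -> 'l'  (+1)
Edit distance = 6
Max length = max(6, 8) = 8
Similarity = 1 - 6/8
= 0.2500


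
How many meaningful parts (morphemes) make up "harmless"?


Word: "harmless"
Morphemes: harm / -less
Each morpheme carries meaning
= 2 morphemes


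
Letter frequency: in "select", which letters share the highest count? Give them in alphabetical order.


Word: "select"
Letter counts:
  'c': 1
  'e': 2
  'l': 1
  's': 1
  't': 1
Maximum count = 2
Most frequent = 'e' (2 times each)


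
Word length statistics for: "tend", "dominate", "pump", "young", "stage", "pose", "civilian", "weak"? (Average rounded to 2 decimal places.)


Lengths: "tend"=4, "dominate"=8, "pump"=4, "young"=5, "stage"=5, "pose"=4, "civilian"=8, "weak"=4
Sum = 42, Count = 8
Average = 42/8 = 5.25
= avg=5.25, min=4, max=8


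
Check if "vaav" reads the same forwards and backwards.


Word: "vaav"
Reversed: "vaav"
Forward == Backward? vaav == vaav
Palindrome = Yes


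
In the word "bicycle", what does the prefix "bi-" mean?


Prefix: bi-
As in: bicycle -> bi- + cycle
Meaning = two


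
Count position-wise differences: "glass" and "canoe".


Comparing character by character (same length = 5):
  Pos 0: 'g' vs 'c' !=
  Pos 1: 'l' vs 'a' !=
  Pos 2: 'a' vs 'n' !=
  Pos 3: 's' vs 'o' !=
  Pos 4: 's' vs 'e' !=
Hamming distance = 5


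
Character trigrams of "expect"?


Word: "expect" (length 6)
Number of trigrams = 6 - 3 + 1 = 4
  Position 0: "exp"
  Position 1: "xpe"
  Position 2: "pec"
  Position 3: "ect"
Trigrams = "exp", "xpe", "pec", "ect"


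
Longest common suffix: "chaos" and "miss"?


Word 1: "chaos"
Word 2: "miss"
Comparing from end:
  Pos -1: 's' == 's'
  Pos -2: 'o' != 's' (stop)
LCS = "s" (length 1)


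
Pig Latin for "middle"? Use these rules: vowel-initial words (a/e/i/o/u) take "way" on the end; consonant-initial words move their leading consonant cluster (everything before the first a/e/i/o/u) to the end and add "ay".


Word: "middle"
Starts with consonant(s) → move to end, add 'ay'
Consonant cluster: "m"
Pig Latin = "iddlemay"


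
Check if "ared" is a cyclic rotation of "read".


Word: "read", Candidate: "ared"
Method: check if candidate is substring of word+word
"readread" contains "ared"? No
Is rotation = No


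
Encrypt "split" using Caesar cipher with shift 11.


Word: "split"
Shift: 11
Each letter → (letter + shift) mod 26:
  's' (18) + 11 = 3 → 'd'
  'p' (15) + 11 = 0 → 'a'
  'l' (11) + 11 = 22 → 'w'
  'i' (8) + 11 = 19 → 't'
  't' (19) + 11 = 4 → 'e'
Result = "dawte"


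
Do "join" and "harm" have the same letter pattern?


Pattern of "join": [0, 1, 2, 3]
Pattern of "harm": [0, 1, 2, 3]
Patterns match
Same pattern = Yes


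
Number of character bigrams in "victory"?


Word: "victory" (length 7)
Number of 2-grams = length - 2 + 1 = 7 - 2 + 1
= 6


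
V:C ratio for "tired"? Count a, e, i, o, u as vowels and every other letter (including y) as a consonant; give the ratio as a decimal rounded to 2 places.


Word: "tired"
Vowels (a,e,i,o,u): 2
Consonants: 3
Ratio = 2/3
= 0.67


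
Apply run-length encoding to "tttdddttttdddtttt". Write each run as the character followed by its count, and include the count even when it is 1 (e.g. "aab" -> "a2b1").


String: "tttdddttttdddtttt"
Scanning for consecutive runs:
  't' x 3
  'd' x 3
  't' x 4
  'd' x 3
  't' x 4
RLE = "t3d3t4d3t4"


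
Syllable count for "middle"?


Word: "middle"
Syllable breakdown: mid · dle
Counting: 2 parts
= 2 syllables


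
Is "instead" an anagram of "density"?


Word 1: "density" → sorted: deinsty
Word 2: "instead" → sorted: adeinst
Same letters? deinsty != adeinst
Anagram = No


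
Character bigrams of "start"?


Word: "start" (length 5)
Number of bigrams = 5 - 2 + 1 = 4
  Position 0: "st"
  Position 1: "ta"
  Position 2: "ar"
  Position 3: "rt"
Bigrams = "st", "ta", "ar", "rt"


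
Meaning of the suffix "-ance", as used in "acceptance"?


Suffix: -ance
As in: acceptance -> accept + -ance
Meaning = state of


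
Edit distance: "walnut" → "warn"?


Word 1: "walnut" (length 6)
Word 2: "warn" (length 4)
One optimal edit sequence (insert/delete/substitute each cost 1):
  1. keep 'w'
  2. keep 'a'
  3. substitute 'l' -> 'r'  (+1)
  4. keep 'n'
  5. delete 'u'  (+1)
  6. delete 't'  (+1)
Total edit operations: 3
Edit distance = 3


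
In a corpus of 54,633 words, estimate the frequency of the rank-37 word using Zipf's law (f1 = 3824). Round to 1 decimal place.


Zipf's law: f(r) = f(1) / r
f(1) = 3824
f(37) = 3824 / 37
= 103.4 occurrences


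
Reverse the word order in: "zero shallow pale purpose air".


Original: "zero shallow pale purpose air"
Words (1..n): zero | shallow | pale | purpose | air
Reversed (n..1): air | purpose | pale | shallow | zero
Result = "air purpose pale shallow zero"


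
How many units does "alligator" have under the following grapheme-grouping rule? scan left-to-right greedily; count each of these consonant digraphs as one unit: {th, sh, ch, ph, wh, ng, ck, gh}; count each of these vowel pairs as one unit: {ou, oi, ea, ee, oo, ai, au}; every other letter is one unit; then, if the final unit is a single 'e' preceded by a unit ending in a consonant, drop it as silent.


Word: "alligator" (9 letters)
Left-to-right scan:
  [1] 'a' (letter)
  [2] 'l' (letter)
  [3] 'l' (letter)
  [4] 'i' (letter)
  [5] 'g' (letter)
  [6] 'a' (letter)
  [7] 't' (letter)
  [8] 'o' (letter)
  [9] 'r' (letter)
Units from scan: 9
Sound units = 9 units


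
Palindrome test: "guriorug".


Word: "guriorug"
Reversed: "guroirug"
Forward == Backward? guriorug != guroirug
Palindrome = No


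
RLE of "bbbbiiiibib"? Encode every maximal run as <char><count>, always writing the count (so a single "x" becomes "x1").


String: "bbbbiiiibib"
Scanning for consecutive runs:
  'b' x 4
  'i' x 4
  'b' x 1
  'i' x 1
  'b' x 1
RLE = "b4i4b1i1b1"


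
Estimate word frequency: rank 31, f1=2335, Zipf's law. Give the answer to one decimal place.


Zipf's law: f(r) = f(1) / r
f(1) = 2335
f(31) = 2335 / 31
= 75.3 occurrences


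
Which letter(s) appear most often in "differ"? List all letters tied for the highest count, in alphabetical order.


Word: "differ"
Letter counts:
  'd': 1
  'e': 1
  'f': 2
  'i': 1
  'r': 1
Maximum count = 2
Most frequent = 'f' (2 times each)


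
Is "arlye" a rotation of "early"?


Word: "early", Candidate: "arlye"
Method: check if candidate is substring of word+word
"earlyearly" contains "arlye"? Yes
Is rotation = Yes


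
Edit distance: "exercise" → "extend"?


Word 1: "exercise" (length 8)
Word 2: "extend" (length 6)
One optimal edit sequence (insert/delete/substitute each cost 1):
  1. keep 'e'
  2. keep 'x'
  3. delete 'e'  (+1)
  4. delete 'r'  (+1)
  5. substitute 'c' -> 't'  (+1)
  6. substitute 'i' -> 'e'  (+1)
  7. substitute 's' -> 'n'  (+1)
  8. substitute 'e' -> 'd'  (+1)
Total edit operations: 6
Edit distance = 6


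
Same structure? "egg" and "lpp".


Pattern of "egg": [0, 1, 1]
Pattern of "lpp": [0, 1, 1]
Patterns match
Same pattern = Yes


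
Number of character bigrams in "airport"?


Word: "airport" (length 7)
Number of 2-grams = length - 2 + 1 = 7 - 2 + 1
= 6


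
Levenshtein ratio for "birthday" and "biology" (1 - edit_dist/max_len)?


Word 1: "birthday" (length 8)
Word 2: "biology" (length 7)
One optimal edit sequence:
  1. keep 'b'
  2. keep 'i'
  3. delete 'r'  (+1)
  4. substitute 't' -> 'o'  (+1)
  5. substitute 'h' -> 'l'  (+1)
  6. substitute 'd' -> 'o'  (+1)
  7. substitute 'a' -> 'g'  (+1)
  8. keep 'y'
Edit distance = 5
Max length = max(8, 7) = 8
Similarity = 1 - 5/8
= 0.3750


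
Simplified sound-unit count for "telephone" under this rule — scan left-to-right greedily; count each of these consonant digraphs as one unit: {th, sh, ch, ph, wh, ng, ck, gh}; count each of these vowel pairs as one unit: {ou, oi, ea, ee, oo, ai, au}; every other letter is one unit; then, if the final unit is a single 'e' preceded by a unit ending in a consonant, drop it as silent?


Word: "telephone" (9 letters)
Left-to-right scan:
  (1) 't' (letter)
  (2) 'e' (letter)
  (3) 'l' (letter)
  (4) 'e' (letter)
  (5) 'ph' (digraph)
  (6) 'o' (letter)
  (7) 'n' (letter)
  (8) 'e' (letter)
Units from scan: 8
Final unit is 'e' after a consonant -> drop as silent (-1)
Sound units = 7 units


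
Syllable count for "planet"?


Word: "planet"
Syllable breakdown: plan · et
Counting: 2 parts
= 2 syllables


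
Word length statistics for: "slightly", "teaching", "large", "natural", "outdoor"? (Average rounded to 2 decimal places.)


Lengths: "slightly"=8, "teaching"=8, "large"=5, "natural"=7, "outdoor"=7
Sum = 35, Count = 5
Average = 35/5 = 7.00
= avg=7.00, min=5, max=8


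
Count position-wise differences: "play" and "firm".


Comparing character by character (same length = 4):
  Pos 0: 'p' vs 'f' !=
  Pos 1: 'l' vs 'i' !=
  Pos 2: 'a' vs 'r' !=
  Pos 3: 'y' vs 'm' !=
Hamming distance = 4


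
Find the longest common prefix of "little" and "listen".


Word 1: "little"
Word 2: "listen"
Comparing from start:
  Pos 0: 'l' == 'l'
  Pos 1: 'i' == 'i'
  Pos 2: 't' != 's' (stop)
LCP = "li" (length 2)


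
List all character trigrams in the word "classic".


Word: "classic" (length 7)
Number of trigrams = 7 - 3 + 1 = 5
  Position 0: "cla"
  Position 1: "las"
  Position 2: "ass"
  Position 3: "ssi"
  Position 4: "sic"
Trigrams = "cla", "las", "ass", "ssi", "sic"


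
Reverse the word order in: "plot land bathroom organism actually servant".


Original: "plot land bathroom organism actually servant"
Words (1..n): plot | land | bathroom | organism | actually | servant
Reversed (n..1): servant | actually | organism | bathroom | land | plot
Result = "servant actually organism bathroom land plot"


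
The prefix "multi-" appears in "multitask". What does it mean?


Prefix: multi-
Example: multitask = multi- + task
Meaning = many


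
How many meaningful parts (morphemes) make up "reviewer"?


Word: "reviewer"
Morphemes: re- + view + -er
Each morpheme carries meaning
= 3 morphemes


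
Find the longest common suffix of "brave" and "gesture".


Word 1: "brave"
Word 2: "gesture"
Comparing from end:
  Pos -1: 'e' == 'e'
  Pos -2: 'v' != 'r' (stop)
LCS = "e" (length 1)


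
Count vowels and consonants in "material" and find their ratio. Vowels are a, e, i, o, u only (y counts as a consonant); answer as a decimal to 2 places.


Word: "material"
Vowels (a,e,i,o,u): 4
Consonants: 4
Ratio = 4/4
= 1.00


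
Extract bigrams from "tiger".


Word: "tiger" (length 5)
Number of bigrams = 5 - 2 + 1 = 4
  Position 0: "ti"
  Position 1: "ig"
  Position 2: "ge"
  Position 3: "er"
Bigrams = "ti", "ig", "ge", "er"


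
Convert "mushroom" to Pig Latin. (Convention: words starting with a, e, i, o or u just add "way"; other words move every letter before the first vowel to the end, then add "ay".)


Word: "mushroom"
Starts with consonant(s) → move to end, add 'ay'
Consonant cluster: "m"
Pig Latin = "ushroommay"


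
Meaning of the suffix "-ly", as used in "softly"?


Suffix: -ly
As in: softly -> soft + -ly
Meaning = in a manner


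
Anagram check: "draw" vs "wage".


Word 1: "draw" → sorted: adrw
Word 2: "wage" → sorted: aegw
Same letters? adrw != aegw
Anagram = No


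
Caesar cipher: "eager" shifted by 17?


Word: "eager"
Shift: 17
Each letter → (letter + shift) mod 26:
  'e' (4) + 17 = 21 → 'v'
  'a' (0) + 17 = 17 → 'r'
  'g' (6) + 17 = 23 → 'x'
  'e' (4) + 17 = 21 → 'v'
  'r' (17) + 17 = 8 → 'i'
Result = "vrxvi"


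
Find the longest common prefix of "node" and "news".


Word 1: "node"
Word 2: "news"
Comparing from start:
  Pos 0: 'n' == 'n'
  Pos 1: 'o' != 'e' (stop)
LCP = "n" (length 1)


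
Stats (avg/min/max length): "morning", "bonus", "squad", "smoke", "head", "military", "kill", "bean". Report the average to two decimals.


Lengths: "morning"=7, "bonus"=5, "squad"=5, "smoke"=5, "head"=4, "military"=8, "kill"=4, "bean"=4
Sum = 42, Count = 8
Average = 42/8 = 5.25
= avg=5.25, min=4, max=8


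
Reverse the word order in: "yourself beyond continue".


Original: "yourself beyond continue"
Words (1..n): yourself | beyond | continue
Reversed (n..1): continue | beyond | yourself
Result = "continue beyond yourself"


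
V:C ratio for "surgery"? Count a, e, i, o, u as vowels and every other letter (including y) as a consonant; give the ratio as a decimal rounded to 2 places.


Word: "surgery"
Vowels (a,e,i,o,u): 2
Consonants: 5
Ratio = 2/5
= 0.40


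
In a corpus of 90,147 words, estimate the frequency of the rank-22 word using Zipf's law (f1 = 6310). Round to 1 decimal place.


Zipf's law: f(r) = f(1) / r
f(1) = 6310
f(22) = 6310 / 22
= 286.8 occurrences


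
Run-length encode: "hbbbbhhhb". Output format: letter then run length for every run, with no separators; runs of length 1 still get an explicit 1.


String: "hbbbbhhhb"
Scanning for consecutive runs:
  'h' x 1
  'b' x 4
  'h' x 3
  'b' x 1
RLE = "h1b4h3b1"


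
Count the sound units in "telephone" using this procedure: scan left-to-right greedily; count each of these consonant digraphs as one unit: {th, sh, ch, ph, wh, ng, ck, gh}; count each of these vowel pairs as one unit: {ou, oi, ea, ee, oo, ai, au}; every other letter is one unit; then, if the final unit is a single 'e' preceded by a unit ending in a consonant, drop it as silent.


Word: "telephone" (9 letters)
Left-to-right scan:
  1. 't' (letter)
  2. 'e' (letter)
  3. 'l' (letter)
  4. 'e' (letter)
  5. 'ph' (digraph)
  6. 'o' (letter)
  7. 'n' (letter)
  8. 'e' (letter)
Units from scan: 8
Final unit is 'e' after a consonant -> drop as silent (-1)
Sound units = 7 units


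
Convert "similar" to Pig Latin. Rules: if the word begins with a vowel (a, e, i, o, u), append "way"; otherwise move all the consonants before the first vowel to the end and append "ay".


Word: "similar"
Starts with consonant(s) → move to end, add 'ay'
Consonant cluster: "s"
Pig Latin = "imilarsay"


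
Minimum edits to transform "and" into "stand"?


Word 1: "and" (length 3)
Word 2: "stand" (length 5)
One optimal edit sequence (insert/delete/substitute each cost 1):
  1. insert 's'  (+1)
  2. insert 't'  (+1)
  3. keep 'a'
  4. keep 'n'
  5. keep 'd'
Total edit operations: 2
Edit distance = 2


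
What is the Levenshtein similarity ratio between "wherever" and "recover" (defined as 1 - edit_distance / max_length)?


Word 1: "wherever" (length 8)
Word 2: "recover" (length 7)
One optimal edit sequence:
  1. delete 'w'  (+1)
  2. substitute 'h' -> 'r'  (+1)
  3. keep 'e'
  4. substitute 'r' -> 'c'  (+1)
  5. substitute 'e' -> 'o'  (+1)
  6. keep 'v'
  7. keep 'e'
  8. keep 'r'
Edit distance = 4
Max length = max(8, 7) = 8
Similarity = 1 - 4/8
= 0.5000


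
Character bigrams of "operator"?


Word: "operator" (length 8)
Number of bigrams = 8 - 2 + 1 = 7
  Position 0: "op"
  Position 1: "pe"
  Position 2: "er"
  Position 3: "ra"
  Position 4: "at"
  Position 5: "to"
  Position 6: "or"
Bigrams = "op", "pe", "er", "ra", "at", "to", "or"


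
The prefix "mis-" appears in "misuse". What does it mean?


Prefix: mis-
As in: misuse -> mis- + use
Meaning = wrongly


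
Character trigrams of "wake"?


Word: "wake" (length 4)
Number of trigrams = 4 - 3 + 1 = 2
  Position 0: "wak"
  Position 1: "ake"
Trigrams = "wak", "ake"


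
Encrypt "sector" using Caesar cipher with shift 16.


Word: "sector"
Shift: 16
Each letter → (letter + shift) mod 26:
  's' (18) + 16 = 8 → 'i'
  'e' (4) + 16 = 20 → 'u'
  'c' (2) + 16 = 18 → 's'
  't' (19) + 16 = 9 → 'j'
  'o' (14) + 16 = 4 → 'e'
  'r' (17) + 16 = 7 → 'h'
Result = "iusjeh"


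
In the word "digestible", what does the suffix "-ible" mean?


Suffix: -ible
Example: digestible (digest + -ible)
Meaning = capable of


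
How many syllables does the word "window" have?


Word: "window"
Syllable breakdown: win / dow
Counting: 2 parts
= 2 syllables


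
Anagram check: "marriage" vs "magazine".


Word 1: "marriage" → sorted: aaegimrr
Word 2: "magazine" → sorted: aaegimnz
Same letters? aaegimrr != aaegimnz
Anagram = No


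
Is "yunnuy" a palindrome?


Word: "yunnuy"
Reversed: "yunnuy"
Forward == Backward? yunnuy == yunnuy
Palindrome = Yes


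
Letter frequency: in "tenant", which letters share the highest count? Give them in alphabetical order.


Word: "tenant"
Letter counts:
  'a': 1
  'e': 1
  'n': 2
  't': 2
Maximum count = 2
Most frequent = 'n', 't' (2 times each)


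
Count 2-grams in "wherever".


Word: "wherever" (length 8)
Number of 2-grams = length - 2 + 1 = 8 - 2 + 1
= 7


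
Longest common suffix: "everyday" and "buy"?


Word 1: "everyday"
Word 2: "buy"
Comparing from end:
  Pos -1: 'y' == 'y'
  Pos -2: 'a' != 'u' (stop)
LCS = "y" (length 1)


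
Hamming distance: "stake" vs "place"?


Comparing character by character (same length = 5):
  Pos 0: 's' vs 'p' !=
  Pos 1: 't' vs 'l' !=
  Pos 2: 'a' vs 'a' =
  Pos 3: 'k' vs 'c' !=
  Pos 4: 'e' vs 'e' =
Hamming distance = 3


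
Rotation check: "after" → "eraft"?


Word: "after", Candidate: "eraft"
Method: check if candidate is substring of word+word
"afterafter" contains "eraft"? Yes
Is rotation = Yes


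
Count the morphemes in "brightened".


Word: "brightened"
Morphemes: bright / -en / -ed
Each morpheme carries meaning
= 3 morphemes


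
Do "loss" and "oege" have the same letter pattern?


Pattern of "loss": [0, 1, 2, 2]
Pattern of "oege": [0, 1, 2, 1]
Patterns do not match
Same pattern = No


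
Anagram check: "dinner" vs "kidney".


Word 1: "dinner" → sorted: deinnr
Word 2: "kidney" → sorted: deikny
Same letters? deinnr != deikny
Anagram = No


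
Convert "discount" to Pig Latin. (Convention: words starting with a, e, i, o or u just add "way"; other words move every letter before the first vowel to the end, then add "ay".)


Word: "discount"
Starts with consonant(s) → move to end, add 'ay'
Consonant cluster: "d"
Pig Latin = "iscountday"


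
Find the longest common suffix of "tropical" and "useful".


Word 1: "tropical"
Word 2: "useful"
Comparing from end:
  Pos -1: 'l' == 'l'
  Pos -2: 'a' != 'u' (stop)
LCS = "l" (length 1)


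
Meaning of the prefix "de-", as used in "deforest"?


Prefix: de-
Example: deforest = de- + forest
Meaning = remove / reverse


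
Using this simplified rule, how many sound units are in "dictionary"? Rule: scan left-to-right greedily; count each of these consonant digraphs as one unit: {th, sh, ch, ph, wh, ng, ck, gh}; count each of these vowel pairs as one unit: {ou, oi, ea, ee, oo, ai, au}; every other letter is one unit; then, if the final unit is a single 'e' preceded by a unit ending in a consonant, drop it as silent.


Word: "dictionary" (10 letters)
Left-to-right scan:
  [1] 'd' (letter)
  [2] 'i' (letter)
  [3] 'c' (letter)
  [4] 't' (letter)
  [5] 'i' (letter)
  [6] 'o' (letter)
  [7] 'n' (letter)
  [8] 'a' (letter)
  [9] 'r' (letter)
  [10] 'y' (letter)
Units from scan: 10
Sound units = 10 units


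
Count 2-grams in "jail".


Word: "jail" (length 4)
Number of 2-grams = length - 2 + 1 = 4 - 2 + 1
= 3


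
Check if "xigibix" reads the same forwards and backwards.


Word: "xigibix"
Reversed: "xibigix"
Forward == Backward? xigibix != xibigix
Palindrome = No


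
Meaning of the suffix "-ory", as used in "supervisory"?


Suffix: -ory
Example: supervisory = supervise + -ory, with a spelling change
Meaning = relating to / place for


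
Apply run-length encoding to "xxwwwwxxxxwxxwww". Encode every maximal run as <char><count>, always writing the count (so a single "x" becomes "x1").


String: "xxwwwwxxxxwxxwww"
Scanning for consecutive runs:
  'x' x 2
  'w' x 4
  'x' x 4
  'w' x 1
  'x' x 2
  'w' x 3
RLE = "x2w4x4w1x2w3"


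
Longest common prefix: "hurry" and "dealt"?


Word 1: "hurry"
Word 2: "dealt"
Comparing from start:
  Pos 0: 'h' != 'd' (stop)
LCP = "" (length 0)


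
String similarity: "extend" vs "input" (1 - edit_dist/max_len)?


Word 1: "extend" (length 6)
Word 2: "input" (length 5)
One optimal edit sequence:
  1. delete 'e'  (+1)
  2. substitute 'x' -> 'i'  (+1)
  3. substitute 't' -> 'n'  (+1)
  4. substitute 'e' -> 'p'  (+1)
  5. substitute 'n' -> 'u'  (+1)
  6. substitute 'd' -> 't'  (+1)
Edit distance = 6
Max length = max(6, 5) = 6
Similarity = 1 - 6/6
= 0.0000


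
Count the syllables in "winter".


Word: "winter"
Syllable breakdown: win | ter
Counting: 2 parts
= 2 syllables


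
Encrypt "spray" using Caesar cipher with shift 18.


Word: "spray"
Shift: 18
Each letter → (letter + shift) mod 26:
  's' (18) + 18 = 10 → 'k'
  'p' (15) + 18 = 7 → 'h'
  'r' (17) + 18 = 9 → 'j'
  'a' (0) + 18 = 18 → 's'
  'y' (24) + 18 = 16 → 'q'
Result = "khjsq"


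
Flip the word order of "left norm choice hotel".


Original: "left norm choice hotel"
Words (1..n): left | norm | choice | hotel
Reversed (n..1): hotel | choice | norm | left
Result = "hotel choice norm left"


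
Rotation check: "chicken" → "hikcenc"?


Word: "chicken", Candidate: "hikcenc"
Method: check if candidate is substring of word+word
"chickenchicken" contains "hikcenc"? No
Is rotation = No


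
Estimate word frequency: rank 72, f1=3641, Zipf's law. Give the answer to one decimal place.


Zipf's law: f(r) = f(1) / r
f(1) = 3641
f(72) = 3641 / 72
= 50.6 occurrences


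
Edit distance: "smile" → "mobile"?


Word 1: "smile" (length 5)
Word 2: "mobile" (length 6)
One optimal edit sequence (insert/delete/substitute each cost 1):
  1. insert 'm'  (+1)
  2. substitute 's' -> 'o'  (+1)
  3. substitute 'm' -> 'b'  (+1)
  4. keep 'i'
  5. keep 'l'
  6. keep 'e'
Total edit operations: 3
Edit distance = 3


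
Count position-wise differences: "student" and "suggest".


Comparing character by character (same length = 7):
  Pos 0: 's' vs 's' =
  Pos 1: 't' vs 'u' !=
  Pos 2: 'u' vs 'g' !=
  Pos 3: 'd' vs 'g' !=
  Pos 4: 'e' vs 'e' =
  Pos 5: 'n' vs 's' !=
  Pos 6: 't' vs 't' =
Hamming distance = 4


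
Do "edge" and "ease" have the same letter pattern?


Pattern of "edge": [0, 1, 2, 0]
Pattern of "ease": [0, 1, 2, 0]
Patterns match
Same pattern = Yes


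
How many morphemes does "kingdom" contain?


Word: "kingdom"
Morphemes: king + -dom
Each morpheme carries meaning
= 2 morphemes


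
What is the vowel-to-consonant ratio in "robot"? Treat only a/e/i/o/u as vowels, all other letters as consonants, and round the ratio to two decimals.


Word: "robot"
Vowels (a,e,i,o,u): 2
Consonants: 3
Ratio = 2/3
= 0.67


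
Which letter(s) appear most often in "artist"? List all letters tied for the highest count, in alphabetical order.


Word: "artist"
Letter counts:
  'a': 1
  'i': 1
  'r': 1
  's': 1
  't': 2
Maximum count = 2
Most frequent = 't' (2 times each)


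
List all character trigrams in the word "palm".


Word: "palm" (length 4)
Number of trigrams = 4 - 3 + 1 = 2
  Position 0: "pal"
  Position 1: "alm"
Trigrams = "pal", "alm"


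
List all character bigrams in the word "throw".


Word: "throw" (length 5)
Number of bigrams = 5 - 2 + 1 = 4
  Position 0: "th"
  Position 1: "hr"
  Position 2: "ro"
  Position 3: "ow"
Bigrams = "th", "hr", "ro", "ow"


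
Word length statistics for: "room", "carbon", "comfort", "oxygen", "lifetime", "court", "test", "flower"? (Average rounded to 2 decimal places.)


Lengths: "room"=4, "carbon"=6, "comfort"=7, "oxygen"=6, "lifetime"=8, "court"=5, "test"=4, "flower"=6
Sum = 46, Count = 8
Average = 46/8 = 5.75
= avg=5.75, min=4, max=8


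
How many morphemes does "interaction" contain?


Word: "interaction"
Morphemes: inter- | act | -ion
Each morpheme carries meaning
= 3 morphemes


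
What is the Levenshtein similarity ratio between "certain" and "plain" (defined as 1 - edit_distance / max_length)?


Word 1: "certain" (length 7)
Word 2: "plain" (length 5)
One optimal edit sequence:
  1. delete 'c'  (+1)
  2. delete 'e'  (+1)
  3. substitute 'r' -> 'p'  (+1)
  4. substitute 't' -> 'l'  (+1)
  5. keep 'a'
  6. keep 'i'
  7. keep 'n'
Edit distance = 4
Max length = max(7, 5) = 7
Similarity = 1 - 4/7
= 0.4286


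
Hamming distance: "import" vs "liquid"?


Comparing character by character (same length = 6):
  Pos 0: 'i' vs 'l' !=
  Pos 1: 'm' vs 'i' !=
  Pos 2: 'p' vs 'q' !=
  Pos 3: 'o' vs 'u' !=
  Pos 4: 'r' vs 'i' !=
  Pos 5: 't' vs 'd' !=
Hamming distance = 6


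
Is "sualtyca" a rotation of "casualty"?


Word: "casualty", Candidate: "sualtyca"
Method: check if candidate is substring of word+word
"casualtycasualty" contains "sualtyca"? Yes
Is rotation = Yes


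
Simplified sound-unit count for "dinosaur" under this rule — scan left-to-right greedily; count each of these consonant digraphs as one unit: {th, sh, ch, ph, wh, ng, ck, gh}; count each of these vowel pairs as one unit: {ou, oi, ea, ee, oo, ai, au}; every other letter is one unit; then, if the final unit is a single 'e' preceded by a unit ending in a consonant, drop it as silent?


Word: "dinosaur" (8 letters)
Left-to-right scan:
  [1] 'd' (letter)
  [2] 'i' (letter)
  [3] 'n' (letter)
  [4] 'o' (letter)
  [5] 's' (letter)
  [6] 'au' (vowel-pair)
  [7] 'r' (letter)
Units from scan: 7
Sound units = 7 units


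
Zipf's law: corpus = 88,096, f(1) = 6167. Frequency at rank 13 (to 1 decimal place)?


Zipf's law: f(r) = f(1) / r
f(1) = 6167
f(13) = 6167 / 13
= 474.4 occurrences


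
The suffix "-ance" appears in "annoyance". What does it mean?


Suffix: -ance
Example: annoyance (annoy + -ance)
Meaning = state of


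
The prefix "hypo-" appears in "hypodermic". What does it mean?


Prefix: hypo-
Example: hypodermic (hypo- + dermic)
Meaning = under / below normal


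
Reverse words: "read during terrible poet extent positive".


Original: "read during terrible poet extent positive"
Words (1..n): read | during | terrible | poet | extent | positive
Reversed (n..1): positive | extent | poet | terrible | during | read
Result = "positive extent poet terrible during read"


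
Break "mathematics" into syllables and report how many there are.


Word: "mathematics"
Syllable breakdown: math-e-mat-ics
Counting: 4 parts
= 4 syllables


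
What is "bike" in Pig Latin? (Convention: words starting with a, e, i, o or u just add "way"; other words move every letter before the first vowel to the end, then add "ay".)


Word: "bike"
Starts with consonant(s) → move to end, add 'ay'
Consonant cluster: "b"
Pig Latin = "ikebay"


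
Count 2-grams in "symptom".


Word: "symptom" (length 7)
Number of 2-grams = length - 2 + 1 = 7 - 2 + 1
= 6


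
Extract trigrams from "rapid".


Word: "rapid" (length 5)
Number of trigrams = 5 - 3 + 1 = 3
  Position 0: "rap"
  Position 1: "api"
  Position 2: "pid"
Trigrams = "rap", "api", "pid"


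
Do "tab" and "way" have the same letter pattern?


Pattern of "tab": [0, 1, 2]
Pattern of "way": [0, 1, 2]
Patterns match
Same pattern = Yes
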